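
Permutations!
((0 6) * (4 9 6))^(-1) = ((0 4 9 6))^(-1) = (0 6 9 4)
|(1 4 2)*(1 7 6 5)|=|(1 4 2 7 6 5)|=6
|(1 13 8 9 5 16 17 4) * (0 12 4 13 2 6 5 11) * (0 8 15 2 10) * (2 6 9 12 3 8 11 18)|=42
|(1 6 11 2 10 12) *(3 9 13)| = |(1 6 11 2 10 12)(3 9 13)| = 6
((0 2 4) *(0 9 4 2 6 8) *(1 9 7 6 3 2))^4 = (0 9 8 1 6 2 7 3 4)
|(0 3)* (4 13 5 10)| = 4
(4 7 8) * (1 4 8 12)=(1 4 7 12)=[0, 4, 2, 3, 7, 5, 6, 12, 8, 9, 10, 11, 1]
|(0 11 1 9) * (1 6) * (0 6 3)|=|(0 11 3)(1 9 6)|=3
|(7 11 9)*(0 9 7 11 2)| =5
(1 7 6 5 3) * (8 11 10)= (1 7 6 5 3)(8 11 10)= [0, 7, 2, 1, 4, 3, 5, 6, 11, 9, 8, 10]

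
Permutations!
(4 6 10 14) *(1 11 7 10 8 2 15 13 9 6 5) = (1 11 7 10 14 4 5)(2 15 13 9 6 8) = [0, 11, 15, 3, 5, 1, 8, 10, 2, 6, 14, 7, 12, 9, 4, 13]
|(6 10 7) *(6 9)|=4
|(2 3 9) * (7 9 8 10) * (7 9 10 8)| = 5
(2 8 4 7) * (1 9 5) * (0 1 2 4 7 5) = (0 1 9)(2 8 7 4 5) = [1, 9, 8, 3, 5, 2, 6, 4, 7, 0]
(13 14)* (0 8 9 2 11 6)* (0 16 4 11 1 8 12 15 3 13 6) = (0 12 15 3 13 14 6 16 4 11)(1 8 9 2) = [12, 8, 1, 13, 11, 5, 16, 7, 9, 2, 10, 0, 15, 14, 6, 3, 4]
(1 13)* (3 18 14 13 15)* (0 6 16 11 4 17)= [6, 15, 2, 18, 17, 5, 16, 7, 8, 9, 10, 4, 12, 1, 13, 3, 11, 0, 14]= (0 6 16 11 4 17)(1 15 3 18 14 13)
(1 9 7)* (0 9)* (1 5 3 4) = (0 9 7 5 3 4 1) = [9, 0, 2, 4, 1, 3, 6, 5, 8, 7]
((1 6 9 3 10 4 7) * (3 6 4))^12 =(10)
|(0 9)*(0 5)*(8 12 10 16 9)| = 7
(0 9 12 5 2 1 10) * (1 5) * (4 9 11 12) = (0 11 12 1 10)(2 5)(4 9) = [11, 10, 5, 3, 9, 2, 6, 7, 8, 4, 0, 12, 1]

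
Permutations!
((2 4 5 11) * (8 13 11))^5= (2 11 13 8 5 4)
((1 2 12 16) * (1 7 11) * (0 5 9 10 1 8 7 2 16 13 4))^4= (0 1 13 9 2)(4 10 12 5 16)(7 11 8)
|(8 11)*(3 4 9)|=6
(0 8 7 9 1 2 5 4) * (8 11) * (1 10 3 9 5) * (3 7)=[11, 2, 1, 9, 0, 4, 6, 5, 3, 10, 7, 8]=(0 11 8 3 9 10 7 5 4)(1 2)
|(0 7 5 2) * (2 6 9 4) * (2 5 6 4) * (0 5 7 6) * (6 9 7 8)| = |(0 9 2 5 4 8 6 7)| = 8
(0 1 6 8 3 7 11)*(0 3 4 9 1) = (1 6 8 4 9)(3 7 11) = [0, 6, 2, 7, 9, 5, 8, 11, 4, 1, 10, 3]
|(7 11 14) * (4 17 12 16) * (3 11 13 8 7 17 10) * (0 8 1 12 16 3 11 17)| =13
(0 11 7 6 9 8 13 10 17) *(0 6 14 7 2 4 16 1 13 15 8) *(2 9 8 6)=[11, 13, 4, 3, 16, 5, 8, 14, 15, 0, 17, 9, 12, 10, 7, 6, 1, 2]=(0 11 9)(1 13 10 17 2 4 16)(6 8 15)(7 14)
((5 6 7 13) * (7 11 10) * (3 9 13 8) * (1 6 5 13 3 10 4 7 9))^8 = (13)(1 3 9 10 8 7 4 11 6)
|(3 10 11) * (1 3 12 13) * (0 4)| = |(0 4)(1 3 10 11 12 13)| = 6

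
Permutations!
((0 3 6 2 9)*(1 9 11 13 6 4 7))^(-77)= (0 3 4 7 1 9)(2 6 13 11)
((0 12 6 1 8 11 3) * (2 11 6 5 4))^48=(0 3 11 2 4 5 12)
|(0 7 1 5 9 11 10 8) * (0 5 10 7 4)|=|(0 4)(1 10 8 5 9 11 7)|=14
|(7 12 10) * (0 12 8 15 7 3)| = |(0 12 10 3)(7 8 15)| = 12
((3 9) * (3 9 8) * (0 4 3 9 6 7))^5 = (0 6 8 4 7 9 3) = ((0 4 3 8 9 6 7))^5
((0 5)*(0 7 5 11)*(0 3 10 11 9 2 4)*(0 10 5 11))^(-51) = ((0 9 2 4 10)(3 5 7 11))^(-51) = (0 10 4 2 9)(3 5 7 11)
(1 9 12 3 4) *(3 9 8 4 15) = (1 8 4)(3 15)(9 12) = [0, 8, 2, 15, 1, 5, 6, 7, 4, 12, 10, 11, 9, 13, 14, 3]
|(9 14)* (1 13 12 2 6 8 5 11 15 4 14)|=|(1 13 12 2 6 8 5 11 15 4 14 9)|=12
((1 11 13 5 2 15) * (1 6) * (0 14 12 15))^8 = ((0 14 12 15 6 1 11 13 5 2))^8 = (0 5 11 6 12)(1 15 14 2 13)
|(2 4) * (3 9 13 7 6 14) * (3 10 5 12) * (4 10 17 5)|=9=|(2 10 4)(3 9 13 7 6 14 17 5 12)|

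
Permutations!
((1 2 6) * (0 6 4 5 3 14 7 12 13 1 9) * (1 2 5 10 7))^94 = ((0 6 9)(1 5 3 14)(2 4 10 7 12 13))^94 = (0 6 9)(1 3)(2 12 10)(4 13 7)(5 14)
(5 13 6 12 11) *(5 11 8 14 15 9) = (5 13 6 12 8 14 15 9) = [0, 1, 2, 3, 4, 13, 12, 7, 14, 5, 10, 11, 8, 6, 15, 9]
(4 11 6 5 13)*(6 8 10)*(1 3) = (1 3)(4 11 8 10 6 5 13) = [0, 3, 2, 1, 11, 13, 5, 7, 10, 9, 6, 8, 12, 4]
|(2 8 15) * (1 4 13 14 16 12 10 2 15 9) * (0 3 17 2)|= 13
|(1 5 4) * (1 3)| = |(1 5 4 3)| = 4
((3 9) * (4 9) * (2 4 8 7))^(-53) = ((2 4 9 3 8 7))^(-53) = (2 4 9 3 8 7)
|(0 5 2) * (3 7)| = 6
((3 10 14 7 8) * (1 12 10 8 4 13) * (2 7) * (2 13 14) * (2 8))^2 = ((1 12 10 8 3 2 7 4 14 13))^2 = (1 10 3 7 14)(2 4 13 12 8)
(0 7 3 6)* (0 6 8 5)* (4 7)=(0 4 7 3 8 5)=[4, 1, 2, 8, 7, 0, 6, 3, 5]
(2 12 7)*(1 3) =(1 3)(2 12 7) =[0, 3, 12, 1, 4, 5, 6, 2, 8, 9, 10, 11, 7]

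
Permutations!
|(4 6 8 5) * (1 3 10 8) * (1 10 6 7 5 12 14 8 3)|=3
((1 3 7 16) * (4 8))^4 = ((1 3 7 16)(4 8))^4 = (16)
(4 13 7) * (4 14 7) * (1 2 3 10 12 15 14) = (1 2 3 10 12 15 14 7)(4 13) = [0, 2, 3, 10, 13, 5, 6, 1, 8, 9, 12, 11, 15, 4, 7, 14]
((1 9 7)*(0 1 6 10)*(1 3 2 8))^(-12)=(0 7 8)(1 3 6)(2 10 9)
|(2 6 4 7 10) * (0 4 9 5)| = 8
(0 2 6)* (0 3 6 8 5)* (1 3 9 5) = (0 2 8 1 3 6 9 5) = [2, 3, 8, 6, 4, 0, 9, 7, 1, 5]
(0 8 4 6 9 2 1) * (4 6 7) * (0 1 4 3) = [8, 1, 4, 0, 7, 5, 9, 3, 6, 2] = (0 8 6 9 2 4 7 3)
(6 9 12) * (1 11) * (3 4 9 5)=(1 11)(3 4 9 12 6 5)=[0, 11, 2, 4, 9, 3, 5, 7, 8, 12, 10, 1, 6]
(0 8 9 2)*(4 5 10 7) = (0 8 9 2)(4 5 10 7) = [8, 1, 0, 3, 5, 10, 6, 4, 9, 2, 7]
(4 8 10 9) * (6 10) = [0, 1, 2, 3, 8, 5, 10, 7, 6, 4, 9] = (4 8 6 10 9)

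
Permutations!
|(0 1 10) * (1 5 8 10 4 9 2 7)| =|(0 5 8 10)(1 4 9 2 7)| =20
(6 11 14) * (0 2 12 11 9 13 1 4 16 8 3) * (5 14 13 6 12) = [2, 4, 5, 0, 16, 14, 9, 7, 3, 6, 10, 13, 11, 1, 12, 15, 8] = (0 2 5 14 12 11 13 1 4 16 8 3)(6 9)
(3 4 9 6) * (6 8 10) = (3 4 9 8 10 6) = [0, 1, 2, 4, 9, 5, 3, 7, 10, 8, 6]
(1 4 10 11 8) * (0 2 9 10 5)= [2, 4, 9, 3, 5, 0, 6, 7, 1, 10, 11, 8]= (0 2 9 10 11 8 1 4 5)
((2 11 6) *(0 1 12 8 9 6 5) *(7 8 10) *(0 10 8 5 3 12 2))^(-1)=((0 1 2 11 3 12 8 9 6)(5 10 7))^(-1)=(0 6 9 8 12 3 11 2 1)(5 7 10)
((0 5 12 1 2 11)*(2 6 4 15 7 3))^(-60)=(0 15 5 7 12 3 1 2 6 11 4)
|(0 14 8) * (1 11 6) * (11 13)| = |(0 14 8)(1 13 11 6)| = 12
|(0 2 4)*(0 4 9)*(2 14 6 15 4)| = |(0 14 6 15 4 2 9)| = 7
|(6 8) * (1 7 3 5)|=4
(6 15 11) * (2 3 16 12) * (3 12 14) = (2 12)(3 16 14)(6 15 11) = [0, 1, 12, 16, 4, 5, 15, 7, 8, 9, 10, 6, 2, 13, 3, 11, 14]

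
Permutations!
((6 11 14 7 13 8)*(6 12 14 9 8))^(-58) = ((6 11 9 8 12 14 7 13))^(-58) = (6 7 12 9)(8 11 13 14)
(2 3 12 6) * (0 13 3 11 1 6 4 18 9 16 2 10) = (0 13 3 12 4 18 9 16 2 11 1 6 10) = [13, 6, 11, 12, 18, 5, 10, 7, 8, 16, 0, 1, 4, 3, 14, 15, 2, 17, 9]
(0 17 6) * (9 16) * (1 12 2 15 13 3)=(0 17 6)(1 12 2 15 13 3)(9 16)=[17, 12, 15, 1, 4, 5, 0, 7, 8, 16, 10, 11, 2, 3, 14, 13, 9, 6]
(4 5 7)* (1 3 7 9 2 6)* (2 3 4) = [0, 4, 6, 7, 5, 9, 1, 2, 8, 3] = (1 4 5 9 3 7 2 6)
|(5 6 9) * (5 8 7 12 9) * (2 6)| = 12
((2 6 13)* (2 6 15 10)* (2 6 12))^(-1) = (2 12 13 6 10 15)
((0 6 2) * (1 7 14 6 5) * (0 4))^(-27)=(0 6 1 4 14 5 2 7)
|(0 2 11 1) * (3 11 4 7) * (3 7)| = |(0 2 4 3 11 1)| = 6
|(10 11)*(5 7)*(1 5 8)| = |(1 5 7 8)(10 11)| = 4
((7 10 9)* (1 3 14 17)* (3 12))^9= (1 17 14 3 12)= ((1 12 3 14 17)(7 10 9))^9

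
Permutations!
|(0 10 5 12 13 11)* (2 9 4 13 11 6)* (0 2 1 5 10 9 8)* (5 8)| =|(0 9 4 13 6 1 8)(2 5 12 11)| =28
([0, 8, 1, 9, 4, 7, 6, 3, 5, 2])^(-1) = [0, 2, 9, 7, 4, 8, 6, 5, 1, 3]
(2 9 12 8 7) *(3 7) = [0, 1, 9, 7, 4, 5, 6, 2, 3, 12, 10, 11, 8] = (2 9 12 8 3 7)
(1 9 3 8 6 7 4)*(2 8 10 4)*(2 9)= (1 2 8 6 7 9 3 10 4)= [0, 2, 8, 10, 1, 5, 7, 9, 6, 3, 4]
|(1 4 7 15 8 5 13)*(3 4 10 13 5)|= |(1 10 13)(3 4 7 15 8)|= 15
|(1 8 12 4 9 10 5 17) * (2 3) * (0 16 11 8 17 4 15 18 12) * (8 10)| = 24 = |(0 16 11 10 5 4 9 8)(1 17)(2 3)(12 15 18)|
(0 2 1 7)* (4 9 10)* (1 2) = (0 1 7)(4 9 10) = [1, 7, 2, 3, 9, 5, 6, 0, 8, 10, 4]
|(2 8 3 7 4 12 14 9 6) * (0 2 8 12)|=10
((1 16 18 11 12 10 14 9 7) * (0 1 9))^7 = (0 14 10 12 11 18 16 1)(7 9)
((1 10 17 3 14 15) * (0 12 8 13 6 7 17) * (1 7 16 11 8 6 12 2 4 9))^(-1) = ((0 2 4 9 1 10)(3 14 15 7 17)(6 16 11 8 13 12))^(-1) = (0 10 1 9 4 2)(3 17 7 15 14)(6 12 13 8 11 16)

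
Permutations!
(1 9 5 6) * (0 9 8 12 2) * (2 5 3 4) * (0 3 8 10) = (0 9 8 12 5 6 1 10)(2 3 4) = [9, 10, 3, 4, 2, 6, 1, 7, 12, 8, 0, 11, 5]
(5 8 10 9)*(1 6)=(1 6)(5 8 10 9)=[0, 6, 2, 3, 4, 8, 1, 7, 10, 5, 9]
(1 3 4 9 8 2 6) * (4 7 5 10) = (1 3 7 5 10 4 9 8 2 6) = [0, 3, 6, 7, 9, 10, 1, 5, 2, 8, 4]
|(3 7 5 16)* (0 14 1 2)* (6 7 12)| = |(0 14 1 2)(3 12 6 7 5 16)| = 12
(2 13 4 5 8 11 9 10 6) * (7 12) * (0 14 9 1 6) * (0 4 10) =(0 14 9)(1 6 2 13 10 4 5 8 11)(7 12) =[14, 6, 13, 3, 5, 8, 2, 12, 11, 0, 4, 1, 7, 10, 9]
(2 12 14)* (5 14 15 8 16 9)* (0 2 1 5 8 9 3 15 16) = [2, 5, 12, 15, 4, 14, 6, 7, 0, 8, 10, 11, 16, 13, 1, 9, 3] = (0 2 12 16 3 15 9 8)(1 5 14)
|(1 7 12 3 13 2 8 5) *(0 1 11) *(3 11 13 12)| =12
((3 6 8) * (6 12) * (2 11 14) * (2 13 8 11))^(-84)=((3 12 6 11 14 13 8))^(-84)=(14)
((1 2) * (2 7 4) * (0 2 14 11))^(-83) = (0 2 1 7 4 14 11)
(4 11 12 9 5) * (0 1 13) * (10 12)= (0 1 13)(4 11 10 12 9 5)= [1, 13, 2, 3, 11, 4, 6, 7, 8, 5, 12, 10, 9, 0]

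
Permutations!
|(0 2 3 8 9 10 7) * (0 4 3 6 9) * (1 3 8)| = 8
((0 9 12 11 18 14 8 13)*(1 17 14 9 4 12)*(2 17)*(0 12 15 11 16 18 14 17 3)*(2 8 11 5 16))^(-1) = (0 3 2 12 13 8 1 9 18 16 5 15 4)(11 14)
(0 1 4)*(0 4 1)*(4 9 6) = [0, 1, 2, 3, 9, 5, 4, 7, 8, 6] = (4 9 6)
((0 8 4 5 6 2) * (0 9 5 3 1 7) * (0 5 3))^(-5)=((0 8 4)(1 7 5 6 2 9 3))^(-5)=(0 8 4)(1 5 2 3 7 6 9)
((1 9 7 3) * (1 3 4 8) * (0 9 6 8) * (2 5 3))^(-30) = (0 7)(4 9)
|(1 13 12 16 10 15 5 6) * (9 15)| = |(1 13 12 16 10 9 15 5 6)| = 9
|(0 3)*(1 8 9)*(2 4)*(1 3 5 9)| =4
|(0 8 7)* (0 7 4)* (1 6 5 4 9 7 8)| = |(0 1 6 5 4)(7 8 9)| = 15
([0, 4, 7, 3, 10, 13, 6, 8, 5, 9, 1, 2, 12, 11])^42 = (13)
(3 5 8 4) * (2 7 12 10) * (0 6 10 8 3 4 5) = (0 6 10 2 7 12 8 5 3) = [6, 1, 7, 0, 4, 3, 10, 12, 5, 9, 2, 11, 8]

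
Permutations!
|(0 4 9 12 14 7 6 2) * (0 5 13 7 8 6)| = |(0 4 9 12 14 8 6 2 5 13 7)| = 11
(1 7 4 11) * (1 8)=[0, 7, 2, 3, 11, 5, 6, 4, 1, 9, 10, 8]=(1 7 4 11 8)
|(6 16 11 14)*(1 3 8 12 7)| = |(1 3 8 12 7)(6 16 11 14)| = 20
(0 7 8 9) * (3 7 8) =[8, 1, 2, 7, 4, 5, 6, 3, 9, 0] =(0 8 9)(3 7)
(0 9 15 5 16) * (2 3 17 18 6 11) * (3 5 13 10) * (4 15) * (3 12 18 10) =[9, 1, 5, 17, 15, 16, 11, 7, 8, 4, 12, 2, 18, 3, 14, 13, 0, 10, 6] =(0 9 4 15 13 3 17 10 12 18 6 11 2 5 16)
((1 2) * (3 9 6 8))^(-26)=(3 6)(8 9)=((1 2)(3 9 6 8))^(-26)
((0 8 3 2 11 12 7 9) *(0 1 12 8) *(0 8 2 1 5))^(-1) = ((0 8 3 1 12 7 9 5)(2 11))^(-1) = (0 5 9 7 12 1 3 8)(2 11)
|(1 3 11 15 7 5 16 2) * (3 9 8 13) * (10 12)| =22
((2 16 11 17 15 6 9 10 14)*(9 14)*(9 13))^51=(2 11 15 14 16 17 6)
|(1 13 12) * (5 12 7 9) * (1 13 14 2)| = |(1 14 2)(5 12 13 7 9)| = 15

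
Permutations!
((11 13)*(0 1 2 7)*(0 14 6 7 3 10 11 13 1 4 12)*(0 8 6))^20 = (0 14 7 6 8 12 4)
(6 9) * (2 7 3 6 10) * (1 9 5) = (1 9 10 2 7 3 6 5) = [0, 9, 7, 6, 4, 1, 5, 3, 8, 10, 2]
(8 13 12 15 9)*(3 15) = [0, 1, 2, 15, 4, 5, 6, 7, 13, 8, 10, 11, 3, 12, 14, 9] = (3 15 9 8 13 12)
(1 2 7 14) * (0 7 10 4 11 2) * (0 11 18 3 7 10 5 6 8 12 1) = (0 10 4 18 3 7 14)(1 11 2 5 6 8 12) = [10, 11, 5, 7, 18, 6, 8, 14, 12, 9, 4, 2, 1, 13, 0, 15, 16, 17, 3]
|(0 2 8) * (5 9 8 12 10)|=7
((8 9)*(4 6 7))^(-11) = (4 6 7)(8 9)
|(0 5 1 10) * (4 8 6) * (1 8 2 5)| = |(0 1 10)(2 5 8 6 4)| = 15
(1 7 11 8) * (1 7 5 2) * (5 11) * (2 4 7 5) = [0, 11, 1, 3, 7, 4, 6, 2, 5, 9, 10, 8] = (1 11 8 5 4 7 2)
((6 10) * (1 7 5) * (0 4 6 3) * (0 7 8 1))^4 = (0 3 4 7 6 5 10)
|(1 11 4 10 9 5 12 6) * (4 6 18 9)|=12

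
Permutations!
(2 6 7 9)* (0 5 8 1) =(0 5 8 1)(2 6 7 9) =[5, 0, 6, 3, 4, 8, 7, 9, 1, 2]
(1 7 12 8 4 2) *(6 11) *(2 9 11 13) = [0, 7, 1, 3, 9, 5, 13, 12, 4, 11, 10, 6, 8, 2] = (1 7 12 8 4 9 11 6 13 2)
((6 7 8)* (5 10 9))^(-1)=((5 10 9)(6 7 8))^(-1)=(5 9 10)(6 8 7)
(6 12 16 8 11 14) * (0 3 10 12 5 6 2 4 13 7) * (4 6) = (0 3 10 12 16 8 11 14 2 6 5 4 13 7) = [3, 1, 6, 10, 13, 4, 5, 0, 11, 9, 12, 14, 16, 7, 2, 15, 8]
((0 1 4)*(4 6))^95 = (0 4 6 1)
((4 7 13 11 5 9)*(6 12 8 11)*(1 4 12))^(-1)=((1 4 7 13 6)(5 9 12 8 11))^(-1)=(1 6 13 7 4)(5 11 8 12 9)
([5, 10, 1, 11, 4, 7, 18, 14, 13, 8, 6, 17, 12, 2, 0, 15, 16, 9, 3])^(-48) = [0, 9, 17, 1, 4, 5, 13, 7, 3, 18, 8, 10, 12, 11, 14, 15, 16, 6, 2]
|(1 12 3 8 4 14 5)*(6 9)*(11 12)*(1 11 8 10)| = |(1 8 4 14 5 11 12 3 10)(6 9)| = 18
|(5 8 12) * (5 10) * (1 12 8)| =4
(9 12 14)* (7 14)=(7 14 9 12)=[0, 1, 2, 3, 4, 5, 6, 14, 8, 12, 10, 11, 7, 13, 9]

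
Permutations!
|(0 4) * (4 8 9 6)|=5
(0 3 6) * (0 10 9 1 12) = (0 3 6 10 9 1 12) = [3, 12, 2, 6, 4, 5, 10, 7, 8, 1, 9, 11, 0]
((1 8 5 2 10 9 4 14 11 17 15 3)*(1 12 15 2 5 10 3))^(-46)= (1 10 4 11 2 12)(3 15 8 9 14 17)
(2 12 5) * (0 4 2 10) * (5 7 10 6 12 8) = [4, 1, 8, 3, 2, 6, 12, 10, 5, 9, 0, 11, 7] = (0 4 2 8 5 6 12 7 10)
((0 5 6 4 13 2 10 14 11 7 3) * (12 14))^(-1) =((0 5 6 4 13 2 10 12 14 11 7 3))^(-1) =(0 3 7 11 14 12 10 2 13 4 6 5)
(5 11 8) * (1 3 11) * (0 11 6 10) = (0 11 8 5 1 3 6 10) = [11, 3, 2, 6, 4, 1, 10, 7, 5, 9, 0, 8]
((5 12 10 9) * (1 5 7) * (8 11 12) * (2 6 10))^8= (1 9 6 12 8)(2 11 5 7 10)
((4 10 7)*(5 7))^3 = (4 7 5 10)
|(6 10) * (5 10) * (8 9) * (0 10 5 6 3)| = |(0 10 3)(8 9)| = 6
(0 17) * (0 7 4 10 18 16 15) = (0 17 7 4 10 18 16 15) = [17, 1, 2, 3, 10, 5, 6, 4, 8, 9, 18, 11, 12, 13, 14, 0, 15, 7, 16]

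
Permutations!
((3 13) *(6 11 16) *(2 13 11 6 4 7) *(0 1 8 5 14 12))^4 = ((0 1 8 5 14 12)(2 13 3 11 16 4 7))^4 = (0 14 8)(1 12 5)(2 16 13 4 3 7 11)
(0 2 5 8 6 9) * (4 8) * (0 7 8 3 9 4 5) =[2, 1, 0, 9, 3, 5, 4, 8, 6, 7] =(0 2)(3 9 7 8 6 4)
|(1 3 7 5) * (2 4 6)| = 12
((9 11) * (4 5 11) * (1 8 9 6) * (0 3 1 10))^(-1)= (0 10 6 11 5 4 9 8 1 3)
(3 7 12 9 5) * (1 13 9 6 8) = (1 13 9 5 3 7 12 6 8) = [0, 13, 2, 7, 4, 3, 8, 12, 1, 5, 10, 11, 6, 9]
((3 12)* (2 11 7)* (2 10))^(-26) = ((2 11 7 10)(3 12))^(-26) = (12)(2 7)(10 11)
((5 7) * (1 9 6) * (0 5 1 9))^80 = (9)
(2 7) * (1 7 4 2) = (1 7)(2 4) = [0, 7, 4, 3, 2, 5, 6, 1]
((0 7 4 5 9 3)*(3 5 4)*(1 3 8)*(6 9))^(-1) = (0 3 1 8 7)(5 9 6)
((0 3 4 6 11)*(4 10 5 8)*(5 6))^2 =(0 10 11 3 6)(4 8 5)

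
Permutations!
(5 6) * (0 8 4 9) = (0 8 4 9)(5 6) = [8, 1, 2, 3, 9, 6, 5, 7, 4, 0]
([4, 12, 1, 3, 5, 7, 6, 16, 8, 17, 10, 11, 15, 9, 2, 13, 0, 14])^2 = [5, 15, 12, 3, 7, 16, 6, 0, 8, 14, 10, 11, 13, 17, 1, 9, 4, 2]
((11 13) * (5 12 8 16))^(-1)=((5 12 8 16)(11 13))^(-1)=(5 16 8 12)(11 13)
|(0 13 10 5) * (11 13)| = |(0 11 13 10 5)| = 5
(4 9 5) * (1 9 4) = (1 9 5) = [0, 9, 2, 3, 4, 1, 6, 7, 8, 5]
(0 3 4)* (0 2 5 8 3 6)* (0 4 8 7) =(0 6 4 2 5 7)(3 8) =[6, 1, 5, 8, 2, 7, 4, 0, 3]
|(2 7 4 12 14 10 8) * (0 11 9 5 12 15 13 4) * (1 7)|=|(0 11 9 5 12 14 10 8 2 1 7)(4 15 13)|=33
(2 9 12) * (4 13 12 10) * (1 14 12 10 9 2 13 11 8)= (1 14 12 13 10 4 11 8)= [0, 14, 2, 3, 11, 5, 6, 7, 1, 9, 4, 8, 13, 10, 12]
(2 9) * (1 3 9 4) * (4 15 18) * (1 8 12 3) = [0, 1, 15, 9, 8, 5, 6, 7, 12, 2, 10, 11, 3, 13, 14, 18, 16, 17, 4] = (2 15 18 4 8 12 3 9)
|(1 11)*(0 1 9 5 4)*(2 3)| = 6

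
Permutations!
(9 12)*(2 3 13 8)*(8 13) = [0, 1, 3, 8, 4, 5, 6, 7, 2, 12, 10, 11, 9, 13] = (13)(2 3 8)(9 12)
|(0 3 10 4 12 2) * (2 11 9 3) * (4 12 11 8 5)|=|(0 2)(3 10 12 8 5 4 11 9)|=8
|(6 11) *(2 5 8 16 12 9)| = 6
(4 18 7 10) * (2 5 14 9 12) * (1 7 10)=[0, 7, 5, 3, 18, 14, 6, 1, 8, 12, 4, 11, 2, 13, 9, 15, 16, 17, 10]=(1 7)(2 5 14 9 12)(4 18 10)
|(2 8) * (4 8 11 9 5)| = 6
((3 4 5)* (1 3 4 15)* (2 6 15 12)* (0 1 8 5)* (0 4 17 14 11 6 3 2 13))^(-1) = (0 13 12 3 2 1)(5 8 15 6 11 14 17)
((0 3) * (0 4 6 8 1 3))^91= (1 3 4 6 8)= ((1 3 4 6 8))^91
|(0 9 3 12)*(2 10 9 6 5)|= |(0 6 5 2 10 9 3 12)|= 8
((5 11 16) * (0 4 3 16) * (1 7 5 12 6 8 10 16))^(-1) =(0 11 5 7 1 3 4)(6 12 16 10 8)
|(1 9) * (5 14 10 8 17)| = |(1 9)(5 14 10 8 17)| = 10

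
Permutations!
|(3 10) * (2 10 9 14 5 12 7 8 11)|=|(2 10 3 9 14 5 12 7 8 11)|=10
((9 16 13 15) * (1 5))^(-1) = (1 5)(9 15 13 16)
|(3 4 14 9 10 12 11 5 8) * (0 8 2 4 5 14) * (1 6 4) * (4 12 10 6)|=35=|(0 8 3 5 2 1 4)(6 12 11 14 9)|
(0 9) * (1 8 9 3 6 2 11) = [3, 8, 11, 6, 4, 5, 2, 7, 9, 0, 10, 1] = (0 3 6 2 11 1 8 9)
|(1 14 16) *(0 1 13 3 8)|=|(0 1 14 16 13 3 8)|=7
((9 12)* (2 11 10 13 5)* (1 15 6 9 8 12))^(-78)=(1 6)(2 10 5 11 13)(9 15)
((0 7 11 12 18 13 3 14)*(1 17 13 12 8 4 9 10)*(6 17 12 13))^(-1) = ((0 7 11 8 4 9 10 1 12 18 13 3 14)(6 17))^(-1) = (0 14 3 13 18 12 1 10 9 4 8 11 7)(6 17)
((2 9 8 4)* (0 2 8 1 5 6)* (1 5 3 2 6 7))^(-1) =((0 6)(1 3 2 9 5 7)(4 8))^(-1) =(0 6)(1 7 5 9 2 3)(4 8)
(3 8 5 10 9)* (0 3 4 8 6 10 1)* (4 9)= (0 3 6 10 4 8 5 1)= [3, 0, 2, 6, 8, 1, 10, 7, 5, 9, 4]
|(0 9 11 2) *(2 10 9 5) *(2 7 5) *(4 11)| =|(0 2)(4 11 10 9)(5 7)| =4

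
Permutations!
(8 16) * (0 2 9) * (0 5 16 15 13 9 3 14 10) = [2, 1, 3, 14, 4, 16, 6, 7, 15, 5, 0, 11, 12, 9, 10, 13, 8] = (0 2 3 14 10)(5 16 8 15 13 9)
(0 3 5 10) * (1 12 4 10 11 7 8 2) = [3, 12, 1, 5, 10, 11, 6, 8, 2, 9, 0, 7, 4] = (0 3 5 11 7 8 2 1 12 4 10)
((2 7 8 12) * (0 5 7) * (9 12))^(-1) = (0 2 12 9 8 7 5)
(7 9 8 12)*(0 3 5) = (0 3 5)(7 9 8 12) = [3, 1, 2, 5, 4, 0, 6, 9, 12, 8, 10, 11, 7]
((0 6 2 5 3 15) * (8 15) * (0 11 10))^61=(0 11 8 5 6 10 15 3 2)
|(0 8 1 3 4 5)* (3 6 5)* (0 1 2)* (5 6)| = |(0 8 2)(1 5)(3 4)| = 6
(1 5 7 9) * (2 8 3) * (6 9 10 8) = (1 5 7 10 8 3 2 6 9) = [0, 5, 6, 2, 4, 7, 9, 10, 3, 1, 8]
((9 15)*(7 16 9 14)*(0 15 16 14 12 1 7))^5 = ((0 15 12 1 7 14)(9 16))^5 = (0 14 7 1 12 15)(9 16)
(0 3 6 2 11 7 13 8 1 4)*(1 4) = (0 3 6 2 11 7 13 8 4) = [3, 1, 11, 6, 0, 5, 2, 13, 4, 9, 10, 7, 12, 8]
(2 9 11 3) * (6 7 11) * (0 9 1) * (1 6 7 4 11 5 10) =(0 9 7 5 10 1)(2 6 4 11 3) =[9, 0, 6, 2, 11, 10, 4, 5, 8, 7, 1, 3]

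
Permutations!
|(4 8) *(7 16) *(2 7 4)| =|(2 7 16 4 8)| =5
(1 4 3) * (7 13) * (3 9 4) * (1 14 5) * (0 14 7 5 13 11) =(0 14 13 5 1 3 7 11)(4 9) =[14, 3, 2, 7, 9, 1, 6, 11, 8, 4, 10, 0, 12, 5, 13]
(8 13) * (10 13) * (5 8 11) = [0, 1, 2, 3, 4, 8, 6, 7, 10, 9, 13, 5, 12, 11] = (5 8 10 13 11)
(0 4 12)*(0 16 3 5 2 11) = (0 4 12 16 3 5 2 11) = [4, 1, 11, 5, 12, 2, 6, 7, 8, 9, 10, 0, 16, 13, 14, 15, 3]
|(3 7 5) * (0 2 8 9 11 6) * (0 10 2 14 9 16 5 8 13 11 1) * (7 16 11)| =84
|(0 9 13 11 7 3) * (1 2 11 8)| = |(0 9 13 8 1 2 11 7 3)| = 9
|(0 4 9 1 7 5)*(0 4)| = |(1 7 5 4 9)| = 5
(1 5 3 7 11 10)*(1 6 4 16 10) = [0, 5, 2, 7, 16, 3, 4, 11, 8, 9, 6, 1, 12, 13, 14, 15, 10] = (1 5 3 7 11)(4 16 10 6)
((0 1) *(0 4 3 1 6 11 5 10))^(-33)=((0 6 11 5 10)(1 4 3))^(-33)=(0 11 10 6 5)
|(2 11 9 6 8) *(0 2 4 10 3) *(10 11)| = 20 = |(0 2 10 3)(4 11 9 6 8)|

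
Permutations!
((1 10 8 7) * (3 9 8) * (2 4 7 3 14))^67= (1 10 14 2 4 7)(3 9 8)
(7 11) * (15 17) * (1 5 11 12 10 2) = [0, 5, 1, 3, 4, 11, 6, 12, 8, 9, 2, 7, 10, 13, 14, 17, 16, 15] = (1 5 11 7 12 10 2)(15 17)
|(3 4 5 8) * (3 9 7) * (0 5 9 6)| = 4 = |(0 5 8 6)(3 4 9 7)|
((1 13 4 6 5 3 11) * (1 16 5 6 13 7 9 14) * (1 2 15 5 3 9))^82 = ((1 7)(2 15 5 9 14)(3 11 16)(4 13))^82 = (2 5 14 15 9)(3 11 16)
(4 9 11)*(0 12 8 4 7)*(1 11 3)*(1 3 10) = [12, 11, 2, 3, 9, 5, 6, 0, 4, 10, 1, 7, 8] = (0 12 8 4 9 10 1 11 7)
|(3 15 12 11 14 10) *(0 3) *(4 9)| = |(0 3 15 12 11 14 10)(4 9)| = 14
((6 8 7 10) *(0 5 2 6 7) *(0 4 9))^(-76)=(10)(0 5 2 6 8 4 9)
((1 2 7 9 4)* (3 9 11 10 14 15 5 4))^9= (15)(3 9)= ((1 2 7 11 10 14 15 5 4)(3 9))^9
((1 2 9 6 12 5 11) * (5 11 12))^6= (1 11 12 5 6 9 2)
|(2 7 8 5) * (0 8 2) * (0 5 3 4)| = 4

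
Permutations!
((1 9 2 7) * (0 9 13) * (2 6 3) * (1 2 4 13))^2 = (0 6 4)(3 13 9)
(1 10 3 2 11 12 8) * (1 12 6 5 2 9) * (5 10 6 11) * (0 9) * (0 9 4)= (0 4)(1 6 10 3 9)(2 5)(8 12)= [4, 6, 5, 9, 0, 2, 10, 7, 12, 1, 3, 11, 8]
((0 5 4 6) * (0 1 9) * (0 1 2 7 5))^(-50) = (9)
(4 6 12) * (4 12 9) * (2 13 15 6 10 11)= [0, 1, 13, 3, 10, 5, 9, 7, 8, 4, 11, 2, 12, 15, 14, 6]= (2 13 15 6 9 4 10 11)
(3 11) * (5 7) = (3 11)(5 7) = [0, 1, 2, 11, 4, 7, 6, 5, 8, 9, 10, 3]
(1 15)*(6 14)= (1 15)(6 14)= [0, 15, 2, 3, 4, 5, 14, 7, 8, 9, 10, 11, 12, 13, 6, 1]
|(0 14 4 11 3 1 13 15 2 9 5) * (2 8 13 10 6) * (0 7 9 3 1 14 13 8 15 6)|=|(15)(0 13 6 2 3 14 4 11 1 10)(5 7 9)|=30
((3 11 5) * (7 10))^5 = ((3 11 5)(7 10))^5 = (3 5 11)(7 10)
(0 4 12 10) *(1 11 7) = [4, 11, 2, 3, 12, 5, 6, 1, 8, 9, 0, 7, 10] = (0 4 12 10)(1 11 7)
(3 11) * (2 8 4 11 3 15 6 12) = (2 8 4 11 15 6 12) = [0, 1, 8, 3, 11, 5, 12, 7, 4, 9, 10, 15, 2, 13, 14, 6]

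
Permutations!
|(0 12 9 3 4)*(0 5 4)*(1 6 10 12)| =|(0 1 6 10 12 9 3)(4 5)| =14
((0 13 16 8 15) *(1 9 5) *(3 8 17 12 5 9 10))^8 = (0 3 5 16 15 10 12 13 8 1 17)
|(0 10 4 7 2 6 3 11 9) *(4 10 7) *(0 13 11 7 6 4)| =|(0 6 3 7 2 4)(9 13 11)| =6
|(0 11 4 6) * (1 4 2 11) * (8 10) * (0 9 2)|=|(0 1 4 6 9 2 11)(8 10)|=14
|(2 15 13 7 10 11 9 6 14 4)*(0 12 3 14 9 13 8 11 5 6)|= 15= |(0 12 3 14 4 2 15 8 11 13 7 10 5 6 9)|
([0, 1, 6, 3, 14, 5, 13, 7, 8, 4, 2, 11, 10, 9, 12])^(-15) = (2 6 13 9 4 14 12 10)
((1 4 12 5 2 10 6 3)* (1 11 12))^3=((1 4)(2 10 6 3 11 12 5))^3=(1 4)(2 3 5 6 12 10 11)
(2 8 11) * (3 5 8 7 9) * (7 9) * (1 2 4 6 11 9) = (1 2)(3 5 8 9)(4 6 11) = [0, 2, 1, 5, 6, 8, 11, 7, 9, 3, 10, 4]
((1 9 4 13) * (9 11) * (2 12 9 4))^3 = ((1 11 4 13)(2 12 9))^3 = (1 13 4 11)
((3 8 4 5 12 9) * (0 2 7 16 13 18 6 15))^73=((0 2 7 16 13 18 6 15)(3 8 4 5 12 9))^73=(0 2 7 16 13 18 6 15)(3 8 4 5 12 9)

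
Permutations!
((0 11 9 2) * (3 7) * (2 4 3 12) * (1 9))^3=(0 9 7)(1 3 2)(4 12 11)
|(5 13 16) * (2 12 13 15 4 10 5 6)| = |(2 12 13 16 6)(4 10 5 15)| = 20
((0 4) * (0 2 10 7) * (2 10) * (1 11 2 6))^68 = ((0 4 10 7)(1 11 2 6))^68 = (11)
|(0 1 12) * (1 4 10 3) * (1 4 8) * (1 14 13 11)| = 21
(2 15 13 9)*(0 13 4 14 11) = (0 13 9 2 15 4 14 11) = [13, 1, 15, 3, 14, 5, 6, 7, 8, 2, 10, 0, 12, 9, 11, 4]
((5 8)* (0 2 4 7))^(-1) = (0 7 4 2)(5 8)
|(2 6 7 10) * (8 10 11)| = 6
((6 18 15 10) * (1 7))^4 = (18)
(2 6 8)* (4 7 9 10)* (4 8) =(2 6 4 7 9 10 8) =[0, 1, 6, 3, 7, 5, 4, 9, 2, 10, 8]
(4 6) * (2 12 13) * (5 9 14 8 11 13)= (2 12 5 9 14 8 11 13)(4 6)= [0, 1, 12, 3, 6, 9, 4, 7, 11, 14, 10, 13, 5, 2, 8]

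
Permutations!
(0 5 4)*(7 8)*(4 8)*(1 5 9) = [9, 5, 2, 3, 0, 8, 6, 4, 7, 1] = (0 9 1 5 8 7 4)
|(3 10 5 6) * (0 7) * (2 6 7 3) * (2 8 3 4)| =9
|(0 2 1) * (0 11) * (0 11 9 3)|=5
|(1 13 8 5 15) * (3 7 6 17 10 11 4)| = |(1 13 8 5 15)(3 7 6 17 10 11 4)| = 35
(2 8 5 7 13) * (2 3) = (2 8 5 7 13 3) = [0, 1, 8, 2, 4, 7, 6, 13, 5, 9, 10, 11, 12, 3]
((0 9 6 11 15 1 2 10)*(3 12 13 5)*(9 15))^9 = (0 10 2 1 15)(3 12 13 5)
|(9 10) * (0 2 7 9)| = 5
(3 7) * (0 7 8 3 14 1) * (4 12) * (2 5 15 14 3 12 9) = (0 7 3 8 12 4 9 2 5 15 14 1) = [7, 0, 5, 8, 9, 15, 6, 3, 12, 2, 10, 11, 4, 13, 1, 14]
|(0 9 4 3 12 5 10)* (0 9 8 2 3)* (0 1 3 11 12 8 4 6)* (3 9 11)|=|(0 4 1 9 6)(2 3 8)(5 10 11 12)|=60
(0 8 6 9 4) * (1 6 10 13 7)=(0 8 10 13 7 1 6 9 4)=[8, 6, 2, 3, 0, 5, 9, 1, 10, 4, 13, 11, 12, 7]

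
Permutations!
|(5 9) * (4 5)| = 3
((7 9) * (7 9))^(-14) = ((9))^(-14) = (9)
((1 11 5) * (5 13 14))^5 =(14)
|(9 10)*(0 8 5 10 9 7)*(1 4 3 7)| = 8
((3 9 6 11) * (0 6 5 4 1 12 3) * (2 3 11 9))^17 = ((0 6 9 5 4 1 12 11)(2 3))^17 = (0 6 9 5 4 1 12 11)(2 3)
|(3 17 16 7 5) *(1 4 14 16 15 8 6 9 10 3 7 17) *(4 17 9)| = 22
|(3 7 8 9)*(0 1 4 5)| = |(0 1 4 5)(3 7 8 9)| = 4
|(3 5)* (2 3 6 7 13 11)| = 7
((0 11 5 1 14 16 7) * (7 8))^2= (0 5 14 8)(1 16 7 11)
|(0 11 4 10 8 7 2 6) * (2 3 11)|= 6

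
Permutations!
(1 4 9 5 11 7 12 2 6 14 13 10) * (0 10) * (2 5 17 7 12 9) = [10, 4, 6, 3, 2, 11, 14, 9, 8, 17, 1, 12, 5, 0, 13, 15, 16, 7] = (0 10 1 4 2 6 14 13)(5 11 12)(7 9 17)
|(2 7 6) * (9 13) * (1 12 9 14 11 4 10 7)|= |(1 12 9 13 14 11 4 10 7 6 2)|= 11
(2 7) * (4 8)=(2 7)(4 8)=[0, 1, 7, 3, 8, 5, 6, 2, 4]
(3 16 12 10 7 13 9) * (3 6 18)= [0, 1, 2, 16, 4, 5, 18, 13, 8, 6, 7, 11, 10, 9, 14, 15, 12, 17, 3]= (3 16 12 10 7 13 9 6 18)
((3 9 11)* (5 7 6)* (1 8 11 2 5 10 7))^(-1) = (1 5 2 9 3 11 8)(6 7 10)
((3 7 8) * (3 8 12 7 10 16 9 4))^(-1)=(3 4 9 16 10)(7 12)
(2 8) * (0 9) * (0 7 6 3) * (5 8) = [9, 1, 5, 0, 4, 8, 3, 6, 2, 7] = (0 9 7 6 3)(2 5 8)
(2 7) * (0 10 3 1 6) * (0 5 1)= (0 10 3)(1 6 5)(2 7)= [10, 6, 7, 0, 4, 1, 5, 2, 8, 9, 3]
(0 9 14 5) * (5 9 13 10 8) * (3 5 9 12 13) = (0 3 5)(8 9 14 12 13 10) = [3, 1, 2, 5, 4, 0, 6, 7, 9, 14, 8, 11, 13, 10, 12]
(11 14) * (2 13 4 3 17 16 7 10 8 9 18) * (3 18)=(2 13 4 18)(3 17 16 7 10 8 9)(11 14)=[0, 1, 13, 17, 18, 5, 6, 10, 9, 3, 8, 14, 12, 4, 11, 15, 7, 16, 2]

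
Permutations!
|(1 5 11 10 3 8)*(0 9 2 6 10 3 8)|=10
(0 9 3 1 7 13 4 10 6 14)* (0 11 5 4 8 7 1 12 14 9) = (3 12 14 11 5 4 10 6 9)(7 13 8) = [0, 1, 2, 12, 10, 4, 9, 13, 7, 3, 6, 5, 14, 8, 11]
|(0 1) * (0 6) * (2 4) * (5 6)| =4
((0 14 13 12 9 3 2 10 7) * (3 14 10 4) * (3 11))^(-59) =((0 10 7)(2 4 11 3)(9 14 13 12))^(-59) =(0 10 7)(2 4 11 3)(9 14 13 12)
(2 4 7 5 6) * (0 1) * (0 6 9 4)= [1, 6, 0, 3, 7, 9, 2, 5, 8, 4]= (0 1 6 2)(4 7 5 9)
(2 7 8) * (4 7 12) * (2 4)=(2 12)(4 7 8)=[0, 1, 12, 3, 7, 5, 6, 8, 4, 9, 10, 11, 2]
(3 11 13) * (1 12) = (1 12)(3 11 13) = [0, 12, 2, 11, 4, 5, 6, 7, 8, 9, 10, 13, 1, 3]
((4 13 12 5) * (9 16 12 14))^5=((4 13 14 9 16 12 5))^5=(4 12 9 13 5 16 14)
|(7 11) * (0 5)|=|(0 5)(7 11)|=2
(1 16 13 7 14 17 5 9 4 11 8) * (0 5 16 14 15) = (0 5 9 4 11 8 1 14 17 16 13 7 15) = [5, 14, 2, 3, 11, 9, 6, 15, 1, 4, 10, 8, 12, 7, 17, 0, 13, 16]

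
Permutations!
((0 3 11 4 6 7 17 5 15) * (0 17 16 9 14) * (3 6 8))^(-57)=((0 6 7 16 9 14)(3 11 4 8)(5 15 17))^(-57)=(17)(0 16)(3 8 4 11)(6 9)(7 14)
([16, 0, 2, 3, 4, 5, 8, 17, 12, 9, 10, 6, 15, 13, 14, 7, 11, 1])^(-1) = [1, 17, 2, 3, 4, 5, 11, 15, 6, 9, 10, 16, 8, 13, 14, 12, 0, 7]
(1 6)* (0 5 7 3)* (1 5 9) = (0 9 1 6 5 7 3) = [9, 6, 2, 0, 4, 7, 5, 3, 8, 1]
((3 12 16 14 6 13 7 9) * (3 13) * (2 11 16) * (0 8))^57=((0 8)(2 11 16 14 6 3 12)(7 9 13))^57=(0 8)(2 11 16 14 6 3 12)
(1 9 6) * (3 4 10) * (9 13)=(1 13 9 6)(3 4 10)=[0, 13, 2, 4, 10, 5, 1, 7, 8, 6, 3, 11, 12, 9]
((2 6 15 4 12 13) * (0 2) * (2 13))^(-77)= ((0 13)(2 6 15 4 12))^(-77)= (0 13)(2 4 6 12 15)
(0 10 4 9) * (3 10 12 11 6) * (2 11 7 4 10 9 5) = (0 12 7 4 5 2 11 6 3 9) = [12, 1, 11, 9, 5, 2, 3, 4, 8, 0, 10, 6, 7]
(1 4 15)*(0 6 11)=(0 6 11)(1 4 15)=[6, 4, 2, 3, 15, 5, 11, 7, 8, 9, 10, 0, 12, 13, 14, 1]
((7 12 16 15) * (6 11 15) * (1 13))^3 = (1 13)(6 7)(11 12)(15 16)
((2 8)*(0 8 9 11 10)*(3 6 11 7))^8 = ((0 8 2 9 7 3 6 11 10))^8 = (0 10 11 6 3 7 9 2 8)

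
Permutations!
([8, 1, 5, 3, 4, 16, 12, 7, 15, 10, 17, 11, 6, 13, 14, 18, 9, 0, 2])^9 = (0 17 10 9 16 5 2 18 15 8)(6 12)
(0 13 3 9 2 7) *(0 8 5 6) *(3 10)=[13, 1, 7, 9, 4, 6, 0, 8, 5, 2, 3, 11, 12, 10]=(0 13 10 3 9 2 7 8 5 6)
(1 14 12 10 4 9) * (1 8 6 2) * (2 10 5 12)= (1 14 2)(4 9 8 6 10)(5 12)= [0, 14, 1, 3, 9, 12, 10, 7, 6, 8, 4, 11, 5, 13, 2]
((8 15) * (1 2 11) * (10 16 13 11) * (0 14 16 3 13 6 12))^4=(0 12 6 16 14)(1 13 10)(2 11 3)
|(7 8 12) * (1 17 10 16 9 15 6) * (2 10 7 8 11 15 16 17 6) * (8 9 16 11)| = |(1 6)(2 10 17 7 8 12 9 11 15)| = 18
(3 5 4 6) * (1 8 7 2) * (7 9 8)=(1 7 2)(3 5 4 6)(8 9)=[0, 7, 1, 5, 6, 4, 3, 2, 9, 8]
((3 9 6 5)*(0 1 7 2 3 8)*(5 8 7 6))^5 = ((0 1 6 8)(2 3 9 5 7))^5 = (9)(0 1 6 8)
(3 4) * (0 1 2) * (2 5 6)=(0 1 5 6 2)(3 4)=[1, 5, 0, 4, 3, 6, 2]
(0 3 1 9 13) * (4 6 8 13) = (0 3 1 9 4 6 8 13) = [3, 9, 2, 1, 6, 5, 8, 7, 13, 4, 10, 11, 12, 0]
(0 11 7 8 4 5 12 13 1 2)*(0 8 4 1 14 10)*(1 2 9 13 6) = (0 11 7 4 5 12 6 1 9 13 14 10)(2 8) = [11, 9, 8, 3, 5, 12, 1, 4, 2, 13, 0, 7, 6, 14, 10]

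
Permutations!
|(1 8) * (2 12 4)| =|(1 8)(2 12 4)| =6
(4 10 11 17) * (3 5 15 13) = (3 5 15 13)(4 10 11 17) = [0, 1, 2, 5, 10, 15, 6, 7, 8, 9, 11, 17, 12, 3, 14, 13, 16, 4]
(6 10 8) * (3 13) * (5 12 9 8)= (3 13)(5 12 9 8 6 10)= [0, 1, 2, 13, 4, 12, 10, 7, 6, 8, 5, 11, 9, 3]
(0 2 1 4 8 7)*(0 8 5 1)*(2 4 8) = (0 4 5 1 8 7 2) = [4, 8, 0, 3, 5, 1, 6, 2, 7]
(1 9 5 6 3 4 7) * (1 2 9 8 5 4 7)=(1 8 5 6 3 7 2 9 4)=[0, 8, 9, 7, 1, 6, 3, 2, 5, 4]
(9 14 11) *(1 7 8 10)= (1 7 8 10)(9 14 11)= [0, 7, 2, 3, 4, 5, 6, 8, 10, 14, 1, 9, 12, 13, 11]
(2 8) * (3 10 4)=[0, 1, 8, 10, 3, 5, 6, 7, 2, 9, 4]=(2 8)(3 10 4)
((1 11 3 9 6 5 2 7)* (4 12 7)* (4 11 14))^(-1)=((1 14 4 12 7)(2 11 3 9 6 5))^(-1)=(1 7 12 4 14)(2 5 6 9 3 11)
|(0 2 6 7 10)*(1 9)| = 10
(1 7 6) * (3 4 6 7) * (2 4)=(7)(1 3 2 4 6)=[0, 3, 4, 2, 6, 5, 1, 7]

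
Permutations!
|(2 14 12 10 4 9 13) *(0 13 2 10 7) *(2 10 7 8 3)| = 15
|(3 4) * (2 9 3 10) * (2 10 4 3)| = 2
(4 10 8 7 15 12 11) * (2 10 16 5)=(2 10 8 7 15 12 11 4 16 5)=[0, 1, 10, 3, 16, 2, 6, 15, 7, 9, 8, 4, 11, 13, 14, 12, 5]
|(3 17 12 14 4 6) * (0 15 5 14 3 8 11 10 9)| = |(0 15 5 14 4 6 8 11 10 9)(3 17 12)| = 30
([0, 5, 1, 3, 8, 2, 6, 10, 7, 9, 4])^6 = [0, 1, 2, 3, 7, 5, 6, 4, 10, 9, 8]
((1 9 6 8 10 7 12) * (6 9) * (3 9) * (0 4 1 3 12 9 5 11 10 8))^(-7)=(12)(0 4 1 6)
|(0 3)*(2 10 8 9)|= |(0 3)(2 10 8 9)|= 4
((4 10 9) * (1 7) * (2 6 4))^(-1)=(1 7)(2 9 10 4 6)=((1 7)(2 6 4 10 9))^(-1)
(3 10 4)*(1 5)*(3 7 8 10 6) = [0, 5, 2, 6, 7, 1, 3, 8, 10, 9, 4] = (1 5)(3 6)(4 7 8 10)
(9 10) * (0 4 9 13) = (0 4 9 10 13) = [4, 1, 2, 3, 9, 5, 6, 7, 8, 10, 13, 11, 12, 0]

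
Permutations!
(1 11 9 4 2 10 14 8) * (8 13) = [0, 11, 10, 3, 2, 5, 6, 7, 1, 4, 14, 9, 12, 8, 13] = (1 11 9 4 2 10 14 13 8)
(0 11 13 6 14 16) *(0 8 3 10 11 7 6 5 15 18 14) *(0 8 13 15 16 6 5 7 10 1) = (0 10 11 15 18 14 6 8 3 1)(5 16 13 7) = [10, 0, 2, 1, 4, 16, 8, 5, 3, 9, 11, 15, 12, 7, 6, 18, 13, 17, 14]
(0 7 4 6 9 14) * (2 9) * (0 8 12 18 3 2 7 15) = (0 15)(2 9 14 8 12 18 3)(4 6 7) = [15, 1, 9, 2, 6, 5, 7, 4, 12, 14, 10, 11, 18, 13, 8, 0, 16, 17, 3]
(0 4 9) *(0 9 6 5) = (9)(0 4 6 5) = [4, 1, 2, 3, 6, 0, 5, 7, 8, 9]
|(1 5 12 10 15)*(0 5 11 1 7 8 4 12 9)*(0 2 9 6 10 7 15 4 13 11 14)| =|(15)(0 5 6 10 4 12 7 8 13 11 1 14)(2 9)| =12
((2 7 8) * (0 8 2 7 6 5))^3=((0 8 7 2 6 5))^3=(0 2)(5 7)(6 8)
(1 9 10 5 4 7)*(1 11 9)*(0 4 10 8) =(0 4 7 11 9 8)(5 10) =[4, 1, 2, 3, 7, 10, 6, 11, 0, 8, 5, 9]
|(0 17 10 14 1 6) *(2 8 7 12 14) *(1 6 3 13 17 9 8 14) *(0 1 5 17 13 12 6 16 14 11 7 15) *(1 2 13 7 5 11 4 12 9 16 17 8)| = 15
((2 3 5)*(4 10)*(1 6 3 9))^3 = ((1 6 3 5 2 9)(4 10))^3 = (1 5)(2 6)(3 9)(4 10)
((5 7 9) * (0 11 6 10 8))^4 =(0 8 10 6 11)(5 7 9)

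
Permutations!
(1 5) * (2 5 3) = [0, 3, 5, 2, 4, 1] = (1 3 2 5)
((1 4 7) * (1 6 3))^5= (7)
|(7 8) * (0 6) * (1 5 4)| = 6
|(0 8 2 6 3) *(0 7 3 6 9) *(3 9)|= |(0 8 2 3 7 9)|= 6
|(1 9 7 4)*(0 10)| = 4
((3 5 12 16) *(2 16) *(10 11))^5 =((2 16 3 5 12)(10 11))^5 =(16)(10 11)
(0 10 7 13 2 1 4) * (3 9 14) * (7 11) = (0 10 11 7 13 2 1 4)(3 9 14) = [10, 4, 1, 9, 0, 5, 6, 13, 8, 14, 11, 7, 12, 2, 3]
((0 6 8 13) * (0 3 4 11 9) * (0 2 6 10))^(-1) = ((0 10)(2 6 8 13 3 4 11 9))^(-1) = (0 10)(2 9 11 4 3 13 8 6)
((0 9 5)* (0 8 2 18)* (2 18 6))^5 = (18)(2 6)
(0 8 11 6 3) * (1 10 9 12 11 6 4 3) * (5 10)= (0 8 6 1 5 10 9 12 11 4 3)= [8, 5, 2, 0, 3, 10, 1, 7, 6, 12, 9, 4, 11]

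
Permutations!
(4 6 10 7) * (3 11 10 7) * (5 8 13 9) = [0, 1, 2, 11, 6, 8, 7, 4, 13, 5, 3, 10, 12, 9] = (3 11 10)(4 6 7)(5 8 13 9)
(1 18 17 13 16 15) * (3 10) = (1 18 17 13 16 15)(3 10) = [0, 18, 2, 10, 4, 5, 6, 7, 8, 9, 3, 11, 12, 16, 14, 1, 15, 13, 17]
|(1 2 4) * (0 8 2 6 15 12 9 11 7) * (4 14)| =12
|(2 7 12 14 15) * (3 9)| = |(2 7 12 14 15)(3 9)| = 10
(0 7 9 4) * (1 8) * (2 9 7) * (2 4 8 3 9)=(0 4)(1 3 9 8)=[4, 3, 2, 9, 0, 5, 6, 7, 1, 8]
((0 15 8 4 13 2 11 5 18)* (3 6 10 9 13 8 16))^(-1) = (0 18 5 11 2 13 9 10 6 3 16 15)(4 8)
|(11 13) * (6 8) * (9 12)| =|(6 8)(9 12)(11 13)| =2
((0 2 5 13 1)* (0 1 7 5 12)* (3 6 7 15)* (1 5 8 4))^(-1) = (0 12 2)(1 4 8 7 6 3 15 13 5)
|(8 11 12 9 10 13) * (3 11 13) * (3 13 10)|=12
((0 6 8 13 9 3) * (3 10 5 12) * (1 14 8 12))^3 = (0 3 12 6)(1 13 5 8 10 14 9)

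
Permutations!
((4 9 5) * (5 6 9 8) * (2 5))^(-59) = ((2 5 4 8)(6 9))^(-59) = (2 5 4 8)(6 9)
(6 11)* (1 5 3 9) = (1 5 3 9)(6 11) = [0, 5, 2, 9, 4, 3, 11, 7, 8, 1, 10, 6]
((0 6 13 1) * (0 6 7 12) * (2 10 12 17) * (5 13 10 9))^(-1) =((0 7 17 2 9 5 13 1 6 10 12))^(-1) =(0 12 10 6 1 13 5 9 2 17 7)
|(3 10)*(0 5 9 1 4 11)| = |(0 5 9 1 4 11)(3 10)| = 6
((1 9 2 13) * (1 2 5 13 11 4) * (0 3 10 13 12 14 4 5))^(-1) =(0 9 1 4 14 12 5 11 2 13 10 3)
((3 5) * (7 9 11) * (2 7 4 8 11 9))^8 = (4 11 8)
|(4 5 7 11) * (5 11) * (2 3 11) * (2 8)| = 10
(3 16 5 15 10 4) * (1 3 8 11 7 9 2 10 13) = [0, 3, 10, 16, 8, 15, 6, 9, 11, 2, 4, 7, 12, 1, 14, 13, 5] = (1 3 16 5 15 13)(2 10 4 8 11 7 9)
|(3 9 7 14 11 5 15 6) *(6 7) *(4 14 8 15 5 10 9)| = |(3 4 14 11 10 9 6)(7 8 15)| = 21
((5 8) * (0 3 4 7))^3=((0 3 4 7)(5 8))^3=(0 7 4 3)(5 8)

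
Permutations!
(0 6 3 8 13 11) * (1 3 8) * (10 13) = (0 6 8 10 13 11)(1 3) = [6, 3, 2, 1, 4, 5, 8, 7, 10, 9, 13, 0, 12, 11]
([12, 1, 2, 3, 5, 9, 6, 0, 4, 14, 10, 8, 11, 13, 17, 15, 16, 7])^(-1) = [7, 1, 2, 3, 8, 4, 6, 17, 11, 5, 10, 12, 0, 13, 9, 15, 16, 14]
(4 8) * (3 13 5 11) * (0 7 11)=(0 7 11 3 13 5)(4 8)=[7, 1, 2, 13, 8, 0, 6, 11, 4, 9, 10, 3, 12, 5]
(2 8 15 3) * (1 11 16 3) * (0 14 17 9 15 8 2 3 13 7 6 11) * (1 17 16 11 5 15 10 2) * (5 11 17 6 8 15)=(0 14 16 13 7 8 15 6 11 17 9 10 2 1)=[14, 0, 1, 3, 4, 5, 11, 8, 15, 10, 2, 17, 12, 7, 16, 6, 13, 9]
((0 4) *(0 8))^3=(8)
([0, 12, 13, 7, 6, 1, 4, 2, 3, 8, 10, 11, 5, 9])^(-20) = [0, 12, 3, 9, 4, 1, 6, 8, 13, 2, 10, 11, 5, 7]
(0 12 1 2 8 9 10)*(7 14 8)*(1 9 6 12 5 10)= (0 5 10)(1 2 7 14 8 6 12 9)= [5, 2, 7, 3, 4, 10, 12, 14, 6, 1, 0, 11, 9, 13, 8]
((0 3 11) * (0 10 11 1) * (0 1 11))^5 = (0 3 11 10)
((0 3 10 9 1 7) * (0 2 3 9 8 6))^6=((0 9 1 7 2 3 10 8 6))^6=(0 10 7)(1 6 3)(2 9 8)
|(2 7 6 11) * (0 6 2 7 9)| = 6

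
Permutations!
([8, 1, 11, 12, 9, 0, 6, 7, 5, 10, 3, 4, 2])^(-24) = [0, 1, 10, 4, 12, 5, 6, 7, 8, 2, 11, 3, 9]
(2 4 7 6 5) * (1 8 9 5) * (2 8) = (1 2 4 7 6)(5 8 9) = [0, 2, 4, 3, 7, 8, 1, 6, 9, 5]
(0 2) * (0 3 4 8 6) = [2, 1, 3, 4, 8, 5, 0, 7, 6] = (0 2 3 4 8 6)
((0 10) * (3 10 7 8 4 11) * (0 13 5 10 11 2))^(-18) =((0 7 8 4 2)(3 11)(5 10 13))^(-18) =(13)(0 8 2 7 4)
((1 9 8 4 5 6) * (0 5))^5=((0 5 6 1 9 8 4))^5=(0 8 1 5 4 9 6)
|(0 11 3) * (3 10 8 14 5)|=7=|(0 11 10 8 14 5 3)|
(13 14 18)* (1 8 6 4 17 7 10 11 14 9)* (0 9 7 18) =[9, 8, 2, 3, 17, 5, 4, 10, 6, 1, 11, 14, 12, 7, 0, 15, 16, 18, 13] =(0 9 1 8 6 4 17 18 13 7 10 11 14)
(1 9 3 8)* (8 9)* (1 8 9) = (1 9 3) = [0, 9, 2, 1, 4, 5, 6, 7, 8, 3]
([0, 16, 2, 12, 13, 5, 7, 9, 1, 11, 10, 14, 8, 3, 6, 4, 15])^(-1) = [0, 8, 2, 13, 15, 5, 14, 6, 12, 7, 10, 9, 3, 4, 11, 16, 1]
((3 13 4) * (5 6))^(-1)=(3 4 13)(5 6)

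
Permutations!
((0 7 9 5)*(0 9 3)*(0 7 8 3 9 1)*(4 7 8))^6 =((0 4 7 9 5 1)(3 8))^6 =(9)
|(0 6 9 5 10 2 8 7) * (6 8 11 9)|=|(0 8 7)(2 11 9 5 10)|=15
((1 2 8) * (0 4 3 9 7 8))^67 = (0 9 1 4 7 2 3 8)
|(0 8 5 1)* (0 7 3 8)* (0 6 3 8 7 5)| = |(0 6 3 7 8)(1 5)| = 10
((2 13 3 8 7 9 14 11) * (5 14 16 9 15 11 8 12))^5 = ((2 13 3 12 5 14 8 7 15 11)(9 16))^5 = (2 14)(3 7)(5 11)(8 13)(9 16)(12 15)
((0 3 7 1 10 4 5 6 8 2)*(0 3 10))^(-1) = (0 1 7 3 2 8 6 5 4 10)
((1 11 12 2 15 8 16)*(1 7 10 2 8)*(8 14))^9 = (1 15 2 10 7 16 8 14 12 11) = ((1 11 12 14 8 16 7 10 2 15))^9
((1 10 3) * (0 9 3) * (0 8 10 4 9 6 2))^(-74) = (10)(0 6 2)(1 9)(3 4)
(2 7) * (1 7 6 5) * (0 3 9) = (0 3 9)(1 7 2 6 5) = [3, 7, 6, 9, 4, 1, 5, 2, 8, 0]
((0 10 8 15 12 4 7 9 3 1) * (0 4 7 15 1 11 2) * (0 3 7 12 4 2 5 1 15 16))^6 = ((0 10 8 15 4 16)(1 2 3 11 5)(7 9))^6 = (16)(1 2 3 11 5)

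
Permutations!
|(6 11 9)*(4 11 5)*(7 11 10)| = 7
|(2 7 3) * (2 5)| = 4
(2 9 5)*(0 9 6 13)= (0 9 5 2 6 13)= [9, 1, 6, 3, 4, 2, 13, 7, 8, 5, 10, 11, 12, 0]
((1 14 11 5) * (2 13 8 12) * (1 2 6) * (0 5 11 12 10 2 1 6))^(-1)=(0 12 14 1 5)(2 10 8 13)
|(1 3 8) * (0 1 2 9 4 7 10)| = |(0 1 3 8 2 9 4 7 10)| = 9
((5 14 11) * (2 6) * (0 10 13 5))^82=((0 10 13 5 14 11)(2 6))^82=(0 14 13)(5 10 11)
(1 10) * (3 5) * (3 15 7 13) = (1 10)(3 5 15 7 13) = [0, 10, 2, 5, 4, 15, 6, 13, 8, 9, 1, 11, 12, 3, 14, 7]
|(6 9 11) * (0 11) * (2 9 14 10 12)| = |(0 11 6 14 10 12 2 9)| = 8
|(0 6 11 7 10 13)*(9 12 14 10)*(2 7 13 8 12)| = |(0 6 11 13)(2 7 9)(8 12 14 10)| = 12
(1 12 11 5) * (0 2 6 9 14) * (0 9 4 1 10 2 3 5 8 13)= (0 3 5 10 2 6 4 1 12 11 8 13)(9 14)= [3, 12, 6, 5, 1, 10, 4, 7, 13, 14, 2, 8, 11, 0, 9]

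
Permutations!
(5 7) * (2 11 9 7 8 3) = (2 11 9 7 5 8 3) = [0, 1, 11, 2, 4, 8, 6, 5, 3, 7, 10, 9]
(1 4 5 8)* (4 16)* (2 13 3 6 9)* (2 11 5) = [0, 16, 13, 6, 2, 8, 9, 7, 1, 11, 10, 5, 12, 3, 14, 15, 4] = (1 16 4 2 13 3 6 9 11 5 8)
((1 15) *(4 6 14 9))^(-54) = ((1 15)(4 6 14 9))^(-54) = (15)(4 14)(6 9)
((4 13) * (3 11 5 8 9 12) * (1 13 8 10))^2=(1 4 9 3 5)(8 12 11 10 13)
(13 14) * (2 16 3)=(2 16 3)(13 14)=[0, 1, 16, 2, 4, 5, 6, 7, 8, 9, 10, 11, 12, 14, 13, 15, 3]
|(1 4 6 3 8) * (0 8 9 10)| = 8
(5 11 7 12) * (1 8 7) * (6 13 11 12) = [0, 8, 2, 3, 4, 12, 13, 6, 7, 9, 10, 1, 5, 11] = (1 8 7 6 13 11)(5 12)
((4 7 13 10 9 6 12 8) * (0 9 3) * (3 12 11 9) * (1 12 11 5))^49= ((0 3)(1 12 8 4 7 13 10 11 9 6 5))^49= (0 3)(1 13 5 7 6 4 9 8 11 12 10)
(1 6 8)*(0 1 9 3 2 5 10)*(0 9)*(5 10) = (0 1 6 8)(2 10 9 3) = [1, 6, 10, 2, 4, 5, 8, 7, 0, 3, 9]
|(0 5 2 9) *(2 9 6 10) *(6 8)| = |(0 5 9)(2 8 6 10)| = 12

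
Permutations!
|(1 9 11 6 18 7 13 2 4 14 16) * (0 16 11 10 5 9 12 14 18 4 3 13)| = |(0 16 1 12 14 11 6 4 18 7)(2 3 13)(5 9 10)| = 30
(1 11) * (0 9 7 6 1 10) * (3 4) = (0 9 7 6 1 11 10)(3 4) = [9, 11, 2, 4, 3, 5, 1, 6, 8, 7, 0, 10]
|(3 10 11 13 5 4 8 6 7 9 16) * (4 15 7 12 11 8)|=|(3 10 8 6 12 11 13 5 15 7 9 16)|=12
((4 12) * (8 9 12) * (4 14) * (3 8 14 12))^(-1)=(3 9 8)(4 14)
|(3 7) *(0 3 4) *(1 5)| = 4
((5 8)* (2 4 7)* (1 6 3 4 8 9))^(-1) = (1 9 5 8 2 7 4 3 6)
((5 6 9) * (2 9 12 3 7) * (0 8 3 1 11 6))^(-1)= (0 5 9 2 7 3 8)(1 12 6 11)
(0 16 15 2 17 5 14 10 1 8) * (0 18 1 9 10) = (0 16 15 2 17 5 14)(1 8 18)(9 10) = [16, 8, 17, 3, 4, 14, 6, 7, 18, 10, 9, 11, 12, 13, 0, 2, 15, 5, 1]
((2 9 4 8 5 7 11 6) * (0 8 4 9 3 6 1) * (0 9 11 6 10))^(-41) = (0 10 3 2 6 7 5 8)(1 9 11)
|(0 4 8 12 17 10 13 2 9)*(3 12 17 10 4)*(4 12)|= |(0 3 4 8 17 12 10 13 2 9)|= 10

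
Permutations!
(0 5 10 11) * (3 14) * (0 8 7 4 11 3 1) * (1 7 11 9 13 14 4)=(0 5 10 3 4 9 13 14 7 1)(8 11)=[5, 0, 2, 4, 9, 10, 6, 1, 11, 13, 3, 8, 12, 14, 7]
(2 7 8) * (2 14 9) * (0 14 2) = (0 14 9)(2 7 8) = [14, 1, 7, 3, 4, 5, 6, 8, 2, 0, 10, 11, 12, 13, 9]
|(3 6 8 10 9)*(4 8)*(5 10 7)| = |(3 6 4 8 7 5 10 9)| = 8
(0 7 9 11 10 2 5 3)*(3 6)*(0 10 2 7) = (2 5 6 3 10 7 9 11) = [0, 1, 5, 10, 4, 6, 3, 9, 8, 11, 7, 2]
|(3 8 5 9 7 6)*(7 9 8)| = |(9)(3 7 6)(5 8)| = 6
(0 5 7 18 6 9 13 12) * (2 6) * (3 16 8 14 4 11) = [5, 1, 6, 16, 11, 7, 9, 18, 14, 13, 10, 3, 0, 12, 4, 15, 8, 17, 2] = (0 5 7 18 2 6 9 13 12)(3 16 8 14 4 11)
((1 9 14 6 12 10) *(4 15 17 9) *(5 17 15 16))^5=(1 9)(4 14)(5 12)(6 16)(10 17)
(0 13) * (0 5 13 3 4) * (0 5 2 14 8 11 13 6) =(0 3 4 5 6)(2 14 8 11 13) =[3, 1, 14, 4, 5, 6, 0, 7, 11, 9, 10, 13, 12, 2, 8]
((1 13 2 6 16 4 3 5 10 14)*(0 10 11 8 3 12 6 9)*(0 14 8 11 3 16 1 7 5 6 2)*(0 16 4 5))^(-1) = (0 7 14 9 2 12 4 8 10)(1 6 3 5 16 13)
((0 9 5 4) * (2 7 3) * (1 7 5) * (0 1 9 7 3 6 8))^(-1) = (9)(0 8 6 7)(1 4 5 2 3)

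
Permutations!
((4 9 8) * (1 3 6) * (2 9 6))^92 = ((1 3 2 9 8 4 6))^92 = (1 3 2 9 8 4 6)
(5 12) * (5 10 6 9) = (5 12 10 6 9) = [0, 1, 2, 3, 4, 12, 9, 7, 8, 5, 6, 11, 10]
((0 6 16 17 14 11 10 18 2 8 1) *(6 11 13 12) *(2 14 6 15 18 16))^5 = ((0 11 10 16 17 6 2 8 1)(12 15 18 14 13))^5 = (18)(0 6 11 2 10 8 16 1 17)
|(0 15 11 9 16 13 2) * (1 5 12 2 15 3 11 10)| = 12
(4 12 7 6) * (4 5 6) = (4 12 7)(5 6) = [0, 1, 2, 3, 12, 6, 5, 4, 8, 9, 10, 11, 7]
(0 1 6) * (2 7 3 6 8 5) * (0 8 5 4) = [1, 5, 7, 6, 0, 2, 8, 3, 4] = (0 1 5 2 7 3 6 8 4)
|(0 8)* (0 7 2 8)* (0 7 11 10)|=|(0 7 2 8 11 10)|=6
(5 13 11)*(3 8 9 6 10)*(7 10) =(3 8 9 6 7 10)(5 13 11) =[0, 1, 2, 8, 4, 13, 7, 10, 9, 6, 3, 5, 12, 11]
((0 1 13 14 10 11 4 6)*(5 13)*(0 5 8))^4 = (0 1 8)(4 14 6 10 5 11 13)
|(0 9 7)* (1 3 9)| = 5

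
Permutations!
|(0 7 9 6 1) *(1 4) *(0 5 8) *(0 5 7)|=10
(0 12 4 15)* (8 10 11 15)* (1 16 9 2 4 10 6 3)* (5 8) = (0 12 10 11 15)(1 16 9 2 4 5 8 6 3) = [12, 16, 4, 1, 5, 8, 3, 7, 6, 2, 11, 15, 10, 13, 14, 0, 9]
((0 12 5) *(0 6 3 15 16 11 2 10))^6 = (0 16 5 2 3)(6 10 15 12 11)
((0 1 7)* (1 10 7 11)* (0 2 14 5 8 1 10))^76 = (1 2)(5 10)(7 8)(11 14)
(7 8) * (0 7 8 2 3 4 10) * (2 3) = [7, 1, 2, 4, 10, 5, 6, 3, 8, 9, 0] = (0 7 3 4 10)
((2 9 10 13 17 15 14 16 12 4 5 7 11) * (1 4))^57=((1 4 5 7 11 2 9 10 13 17 15 14 16 12))^57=(1 4 5 7 11 2 9 10 13 17 15 14 16 12)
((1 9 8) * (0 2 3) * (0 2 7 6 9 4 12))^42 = ((0 7 6 9 8 1 4 12)(2 3))^42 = (0 6 8 4)(1 12 7 9)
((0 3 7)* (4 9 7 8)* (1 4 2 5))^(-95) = ((0 3 8 2 5 1 4 9 7))^(-95) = (0 5 7 2 9 8 4 3 1)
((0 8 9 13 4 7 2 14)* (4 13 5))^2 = (0 9 4 2)(5 7 14 8)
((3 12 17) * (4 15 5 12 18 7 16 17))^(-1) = ((3 18 7 16 17)(4 15 5 12))^(-1) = (3 17 16 7 18)(4 12 5 15)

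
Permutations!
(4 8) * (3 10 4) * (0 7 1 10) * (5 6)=(0 7 1 10 4 8 3)(5 6)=[7, 10, 2, 0, 8, 6, 5, 1, 3, 9, 4]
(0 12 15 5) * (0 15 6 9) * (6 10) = [12, 1, 2, 3, 4, 15, 9, 7, 8, 0, 6, 11, 10, 13, 14, 5] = (0 12 10 6 9)(5 15)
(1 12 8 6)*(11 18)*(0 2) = (0 2)(1 12 8 6)(11 18) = [2, 12, 0, 3, 4, 5, 1, 7, 6, 9, 10, 18, 8, 13, 14, 15, 16, 17, 11]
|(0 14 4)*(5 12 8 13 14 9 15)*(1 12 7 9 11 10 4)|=20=|(0 11 10 4)(1 12 8 13 14)(5 7 9 15)|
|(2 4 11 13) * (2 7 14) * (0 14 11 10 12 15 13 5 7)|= |(0 14 2 4 10 12 15 13)(5 7 11)|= 24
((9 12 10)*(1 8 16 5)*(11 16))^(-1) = ((1 8 11 16 5)(9 12 10))^(-1) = (1 5 16 11 8)(9 10 12)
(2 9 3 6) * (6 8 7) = (2 9 3 8 7 6) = [0, 1, 9, 8, 4, 5, 2, 6, 7, 3]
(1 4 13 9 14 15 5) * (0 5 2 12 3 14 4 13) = (0 5 1 13 9 4)(2 12 3 14 15) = [5, 13, 12, 14, 0, 1, 6, 7, 8, 4, 10, 11, 3, 9, 15, 2]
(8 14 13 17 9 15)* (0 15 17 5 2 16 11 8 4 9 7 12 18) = (0 15 4 9 17 7 12 18)(2 16 11 8 14 13 5) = [15, 1, 16, 3, 9, 2, 6, 12, 14, 17, 10, 8, 18, 5, 13, 4, 11, 7, 0]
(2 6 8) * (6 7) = (2 7 6 8) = [0, 1, 7, 3, 4, 5, 8, 6, 2]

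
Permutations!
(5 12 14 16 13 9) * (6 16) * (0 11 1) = (0 11 1)(5 12 14 6 16 13 9) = [11, 0, 2, 3, 4, 12, 16, 7, 8, 5, 10, 1, 14, 9, 6, 15, 13]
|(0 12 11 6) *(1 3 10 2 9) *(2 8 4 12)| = 11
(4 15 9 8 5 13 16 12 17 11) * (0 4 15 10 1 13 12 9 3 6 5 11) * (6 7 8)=(0 4 10 1 13 16 9 6 5 12 17)(3 7 8 11 15)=[4, 13, 2, 7, 10, 12, 5, 8, 11, 6, 1, 15, 17, 16, 14, 3, 9, 0]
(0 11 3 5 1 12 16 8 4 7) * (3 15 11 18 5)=(0 18 5 1 12 16 8 4 7)(11 15)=[18, 12, 2, 3, 7, 1, 6, 0, 4, 9, 10, 15, 16, 13, 14, 11, 8, 17, 5]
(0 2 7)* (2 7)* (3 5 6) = (0 7)(3 5 6) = [7, 1, 2, 5, 4, 6, 3, 0]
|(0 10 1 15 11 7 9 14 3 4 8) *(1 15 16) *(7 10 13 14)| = 6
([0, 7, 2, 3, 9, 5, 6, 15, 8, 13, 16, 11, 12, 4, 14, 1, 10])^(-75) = [0, 1, 2, 3, 4, 5, 6, 7, 8, 9, 16, 11, 12, 13, 14, 15, 10]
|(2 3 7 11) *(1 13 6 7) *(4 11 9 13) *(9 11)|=|(1 4 9 13 6 7 11 2 3)|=9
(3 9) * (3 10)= (3 9 10)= [0, 1, 2, 9, 4, 5, 6, 7, 8, 10, 3]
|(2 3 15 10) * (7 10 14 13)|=|(2 3 15 14 13 7 10)|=7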